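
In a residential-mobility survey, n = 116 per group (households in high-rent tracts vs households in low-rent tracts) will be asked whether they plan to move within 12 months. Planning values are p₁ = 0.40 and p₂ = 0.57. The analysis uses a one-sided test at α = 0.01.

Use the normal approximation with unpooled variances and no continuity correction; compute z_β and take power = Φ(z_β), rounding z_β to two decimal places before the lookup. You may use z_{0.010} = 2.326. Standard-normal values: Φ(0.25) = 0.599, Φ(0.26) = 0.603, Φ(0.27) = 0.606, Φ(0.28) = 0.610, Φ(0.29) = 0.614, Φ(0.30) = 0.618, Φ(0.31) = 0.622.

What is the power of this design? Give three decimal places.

Power ≈ 0.618

z_β = |p₁−p₂|·√(n/[p₁q₁+p₂q₂]) − z_α
    = 0.17 · √(116/0.4851) − 2.326
    = 0.17 · 15.4637 − 2.326
    = 2.6288 − 2.326 = 0.3028 → 0.30
Power = Φ(0.30) = 0.618.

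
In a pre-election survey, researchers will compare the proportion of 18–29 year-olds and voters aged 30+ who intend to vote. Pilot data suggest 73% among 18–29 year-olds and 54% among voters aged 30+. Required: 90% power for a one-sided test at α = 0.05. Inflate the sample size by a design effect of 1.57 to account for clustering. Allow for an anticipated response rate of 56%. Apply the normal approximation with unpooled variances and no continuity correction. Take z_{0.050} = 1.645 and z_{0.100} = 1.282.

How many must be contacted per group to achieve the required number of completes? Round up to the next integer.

n = 297 per group

n = (z_α + z_β)² · [p₁(1−p₁) + p₂(1−p₂)] / (p₁ − p₂)²
  = (1.645 + 1.282)² · (0.73·0.27 + 0.54·0.46) / (0.19)²
  = (2.927)² · (0.1971 + 0.2484) / 0.0361
  = 8.5673 · 0.4455 / 0.0361
  = 105.73
Design effect: 1.57 × 105.73 = 165.99.
Adjust for 56% response: 165.99 / 0.56 = 296.41.
Round up → n = 297 per group.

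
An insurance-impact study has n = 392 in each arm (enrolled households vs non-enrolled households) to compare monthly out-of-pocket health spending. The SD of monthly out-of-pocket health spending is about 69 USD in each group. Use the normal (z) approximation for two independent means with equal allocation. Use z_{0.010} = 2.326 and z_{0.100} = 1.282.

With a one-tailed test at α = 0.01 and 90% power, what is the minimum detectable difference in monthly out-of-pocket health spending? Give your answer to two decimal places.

δ = (z_α + z_β) · √((σ₁²+σ₂²)/n)
  = (2.326 + 1.282) · √(9522/392)
  = 3.608 · √24.2908
  = 3.608 · 4.9286
  = 17.7823

Minimum detectable difference ≈ 17.78 USD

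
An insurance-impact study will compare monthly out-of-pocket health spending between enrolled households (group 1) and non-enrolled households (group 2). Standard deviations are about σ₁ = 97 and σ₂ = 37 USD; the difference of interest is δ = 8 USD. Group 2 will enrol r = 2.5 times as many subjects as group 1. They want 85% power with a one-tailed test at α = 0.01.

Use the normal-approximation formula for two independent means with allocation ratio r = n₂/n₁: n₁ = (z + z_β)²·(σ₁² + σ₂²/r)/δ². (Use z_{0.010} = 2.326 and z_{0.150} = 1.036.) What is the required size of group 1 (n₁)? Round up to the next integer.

n₁ = 1759

n₁ = (z_α + z_β)² · (σ₁² + σ₂²/r) / δ²
   = (2.326 + 1.036)² · (97² + 37²/2.5) / 8²
   = 11.3030 · (9409 + 547.6) / 64
   = 11.3030 · 9956.6 / 64
   = 1758.44
Round up → n₁ = 1759; n₂ = r·n₁ = 2.5 × 1759 = 4398.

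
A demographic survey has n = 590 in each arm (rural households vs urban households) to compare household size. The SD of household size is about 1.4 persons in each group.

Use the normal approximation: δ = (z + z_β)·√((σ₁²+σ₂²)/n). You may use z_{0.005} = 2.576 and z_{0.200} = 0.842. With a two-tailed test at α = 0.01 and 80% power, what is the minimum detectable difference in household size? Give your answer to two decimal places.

δ = (z_{α/2} + z_β) · √((σ₁²+σ₂²)/n)
  = (2.576 + 0.842) · √(3.92/590)
  = 3.418 · √0.00664
  = 3.418 · 0.0815
  = 0.2786

Minimum detectable difference ≈ 0.28 persons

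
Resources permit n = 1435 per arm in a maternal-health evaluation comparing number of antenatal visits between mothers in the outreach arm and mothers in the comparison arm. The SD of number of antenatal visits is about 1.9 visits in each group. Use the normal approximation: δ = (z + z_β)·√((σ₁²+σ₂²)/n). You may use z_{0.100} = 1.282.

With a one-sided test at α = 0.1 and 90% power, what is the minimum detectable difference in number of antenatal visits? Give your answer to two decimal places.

Minimum detectable difference ≈ 0.18 visits

δ = (z_α + z_β) · √((σ₁²+σ₂²)/n)
  = (1.282 + 1.282) · √(7.22/1435)
  = 2.564 · √0.00503
  = 2.564 · 0.0709
  = 0.1819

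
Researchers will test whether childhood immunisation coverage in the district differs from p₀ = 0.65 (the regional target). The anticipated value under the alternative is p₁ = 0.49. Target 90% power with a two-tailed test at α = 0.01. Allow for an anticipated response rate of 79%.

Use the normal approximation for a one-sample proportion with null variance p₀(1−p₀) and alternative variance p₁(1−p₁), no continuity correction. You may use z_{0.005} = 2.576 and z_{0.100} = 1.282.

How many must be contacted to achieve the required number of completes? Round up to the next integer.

n = 173

n = [z_{α/2}·√(p₀q₀) + z_β·√(p₁q₁)]² / (p₁ − p₀)²
  = [2.576·√(0.65·0.35) + 1.282·√(0.49·0.51)]² / (-0.16)²
  = [2.576·0.4770 + 1.282·0.4999]² / 0.0256
  = [1.8695]² / 0.0256
  = 136.53
Adjust for 79% response: 136.53 / 0.79 = 172.82.
Round up → n = 173.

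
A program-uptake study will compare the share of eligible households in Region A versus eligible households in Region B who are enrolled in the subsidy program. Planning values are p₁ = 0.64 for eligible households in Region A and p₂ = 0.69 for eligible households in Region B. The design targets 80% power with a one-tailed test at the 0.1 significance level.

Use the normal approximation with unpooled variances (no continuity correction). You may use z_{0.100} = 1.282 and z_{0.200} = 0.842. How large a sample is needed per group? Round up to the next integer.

n = 802 per group

n = (z_α + z_β)² · [p₁(1−p₁) + p₂(1−p₂)] / (p₁ − p₂)²
  = (1.282 + 0.842)² · (0.64·0.36 + 0.69·0.31) / (-0.05)²
  = (2.124)² · (0.2304 + 0.2139) / 0.0025
  = 4.5114 · 0.4443 / 0.0025
  = 801.76
Round up → n = 802 per group.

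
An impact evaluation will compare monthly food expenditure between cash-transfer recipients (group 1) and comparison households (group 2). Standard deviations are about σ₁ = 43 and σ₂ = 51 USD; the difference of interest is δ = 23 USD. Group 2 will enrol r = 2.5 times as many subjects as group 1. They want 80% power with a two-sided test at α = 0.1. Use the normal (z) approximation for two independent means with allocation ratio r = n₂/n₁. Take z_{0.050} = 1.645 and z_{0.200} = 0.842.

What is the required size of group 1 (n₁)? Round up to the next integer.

n₁ = (z_{α/2} + z_β)² · (σ₁² + σ₂²/r) / δ²
   = (1.645 + 0.842)² · (43² + 51²/2.5) / 23²
   = 6.1852 · (1849 + 1040.4) / 529
   = 6.1852 · 2889.4 / 529
   = 33.78
Round up → n₁ = 34; n₂ = r·n₁ = 2.5 × 34 = 85.

n₁ = 34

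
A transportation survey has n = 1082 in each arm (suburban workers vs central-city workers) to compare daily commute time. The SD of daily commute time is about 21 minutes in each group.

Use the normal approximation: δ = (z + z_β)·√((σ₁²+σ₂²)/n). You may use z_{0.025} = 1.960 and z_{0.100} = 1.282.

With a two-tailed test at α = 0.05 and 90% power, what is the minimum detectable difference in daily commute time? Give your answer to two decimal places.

Minimum detectable difference ≈ 2.93 minutes

δ = (z_{α/2} + z_β) · √((σ₁²+σ₂²)/n)
  = (1.960 + 1.282) · √(882/1082)
  = 3.242 · √0.81516
  = 3.242 · 0.9029
  = 2.9271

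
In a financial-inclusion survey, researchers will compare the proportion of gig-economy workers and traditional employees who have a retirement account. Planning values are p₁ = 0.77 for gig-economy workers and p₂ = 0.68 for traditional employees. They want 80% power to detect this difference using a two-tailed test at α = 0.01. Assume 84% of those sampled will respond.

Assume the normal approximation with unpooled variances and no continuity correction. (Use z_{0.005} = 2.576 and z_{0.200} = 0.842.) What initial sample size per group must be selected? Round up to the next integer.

n = 678 per group

n = (z_{α/2} + z_β)² · [p₁(1−p₁) + p₂(1−p₂)] / (p₁ − p₂)²
  = (2.576 + 0.842)² · (0.77·0.23 + 0.68·0.32) / (0.09)²
  = (3.418)² · (0.1771 + 0.2176) / 0.0081
  = 11.6827 · 0.3947 / 0.0081
  = 569.28
Adjust for 84% response: 569.28 / 0.84 = 677.71.
Round up → n = 678 per group.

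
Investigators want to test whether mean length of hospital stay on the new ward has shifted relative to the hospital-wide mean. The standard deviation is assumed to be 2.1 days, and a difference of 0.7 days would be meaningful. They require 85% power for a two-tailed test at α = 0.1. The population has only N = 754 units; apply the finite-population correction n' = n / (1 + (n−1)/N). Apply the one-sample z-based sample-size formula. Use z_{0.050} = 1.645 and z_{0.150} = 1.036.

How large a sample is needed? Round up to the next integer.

n = (z_{α/2} + z_β)² · σ² / δ²
  = (1.645 + 1.036)² · 2.1² / 0.7²
  = 7.1878 · 4.41 / 0.49
  = 64.69
Finite-population correction (N = 754): 64.69 / (1 + (64.69 − 1)/754) = 59.65.
Round up → n = 60.

n = 60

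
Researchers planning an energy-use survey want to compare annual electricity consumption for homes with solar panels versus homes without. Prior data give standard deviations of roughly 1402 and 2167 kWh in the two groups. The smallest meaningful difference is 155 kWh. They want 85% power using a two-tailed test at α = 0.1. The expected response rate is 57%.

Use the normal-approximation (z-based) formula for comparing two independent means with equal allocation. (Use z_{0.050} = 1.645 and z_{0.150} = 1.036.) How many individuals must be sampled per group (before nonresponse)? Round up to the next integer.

n = (z_{α/2} + z_β)² · (σ₁² + σ₂²) / δ²
  = (1.645 + 1.036)² · (1402² + 2167² = 6661493) / 155²
  = 7.1878 · 6661493 / 24025
  = 1992.97
Adjust for 57% response: 1992.97 / 0.57 = 3496.45.
Round up → n = 3497 per group.

n = 3497 per group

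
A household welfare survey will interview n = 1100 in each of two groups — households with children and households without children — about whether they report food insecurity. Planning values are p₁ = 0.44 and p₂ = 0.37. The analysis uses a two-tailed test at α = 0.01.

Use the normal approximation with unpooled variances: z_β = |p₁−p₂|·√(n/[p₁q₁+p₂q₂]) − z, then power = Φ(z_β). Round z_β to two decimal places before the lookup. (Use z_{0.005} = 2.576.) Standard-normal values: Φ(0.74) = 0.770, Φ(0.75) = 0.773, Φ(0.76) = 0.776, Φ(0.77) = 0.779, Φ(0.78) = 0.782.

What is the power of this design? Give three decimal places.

Power ≈ 0.782

z_β = |p₁−p₂|·√(n/[p₁q₁+p₂q₂]) − z_{α/2}
    = 0.07 · √(1100/0.4795) − 2.576
    = 0.07 · 47.8963 − 2.576
    = 3.3527 − 2.576 = 0.7767 → 0.78
Power = Φ(0.78) = 0.782.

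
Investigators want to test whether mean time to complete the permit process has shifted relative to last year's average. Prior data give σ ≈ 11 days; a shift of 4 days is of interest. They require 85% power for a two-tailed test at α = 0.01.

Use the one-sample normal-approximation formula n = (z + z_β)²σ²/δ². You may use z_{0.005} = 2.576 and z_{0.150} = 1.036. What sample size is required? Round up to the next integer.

n = 99

n = (z_{α/2} + z_β)² · σ² / δ²
  = (2.576 + 1.036)² · 11² / 4²
  = 13.0465 · 121 / 16
  = 98.66
Round up → n = 99.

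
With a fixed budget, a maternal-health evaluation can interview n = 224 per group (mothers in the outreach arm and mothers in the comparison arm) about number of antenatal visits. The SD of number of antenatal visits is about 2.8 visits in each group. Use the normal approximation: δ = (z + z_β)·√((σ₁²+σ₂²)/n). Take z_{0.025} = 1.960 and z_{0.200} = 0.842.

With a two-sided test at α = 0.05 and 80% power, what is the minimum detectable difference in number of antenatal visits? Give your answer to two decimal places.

δ = (z_{α/2} + z_β) · √((σ₁²+σ₂²)/n)
  = (1.960 + 0.842) · √(15.68/224)
  = 2.802 · √0.07
  = 2.802 · 0.2646
  = 0.7413

Minimum detectable difference ≈ 0.74 visits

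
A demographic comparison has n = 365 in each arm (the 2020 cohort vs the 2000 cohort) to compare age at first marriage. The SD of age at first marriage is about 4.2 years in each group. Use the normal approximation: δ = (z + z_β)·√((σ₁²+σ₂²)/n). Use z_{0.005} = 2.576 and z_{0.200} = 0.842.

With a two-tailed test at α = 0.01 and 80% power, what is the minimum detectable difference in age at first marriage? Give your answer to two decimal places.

δ = (z_{α/2} + z_β) · √((σ₁²+σ₂²)/n)
  = (2.576 + 0.842) · √(35.28/365)
  = 3.418 · √0.09666
  = 3.418 · 0.3109
  = 1.0626

Minimum detectable difference ≈ 1.06 years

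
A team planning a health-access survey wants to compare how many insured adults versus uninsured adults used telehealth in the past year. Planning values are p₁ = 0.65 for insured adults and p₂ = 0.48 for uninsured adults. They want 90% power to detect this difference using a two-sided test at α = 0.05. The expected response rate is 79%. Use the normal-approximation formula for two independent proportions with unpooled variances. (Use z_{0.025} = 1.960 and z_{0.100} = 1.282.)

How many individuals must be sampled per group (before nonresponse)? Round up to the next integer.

n = (z_{α/2} + z_β)² · [p₁(1−p₁) + p₂(1−p₂)] / (p₁ − p₂)²
  = (1.960 + 1.282)² · (0.65·0.35 + 0.48·0.52) / (0.17)²
  = (3.242)² · (0.2275 + 0.2496) / 0.0289
  = 10.5106 · 0.4771 / 0.0289
  = 173.52
Adjust for 79% response: 173.52 / 0.79 = 219.64.
Round up → n = 220 per group.

n = 220 per group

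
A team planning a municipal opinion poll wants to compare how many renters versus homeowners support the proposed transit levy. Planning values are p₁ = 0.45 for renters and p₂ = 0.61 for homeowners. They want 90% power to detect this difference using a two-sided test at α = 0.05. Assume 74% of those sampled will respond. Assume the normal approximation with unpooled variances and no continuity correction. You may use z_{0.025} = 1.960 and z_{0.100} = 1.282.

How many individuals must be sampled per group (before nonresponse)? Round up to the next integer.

n = (z_{α/2} + z_β)² · [p₁(1−p₁) + p₂(1−p₂)] / (p₁ − p₂)²
  = (1.960 + 1.282)² · (0.45·0.55 + 0.61·0.39) / (-0.16)²
  = (3.242)² · (0.2475 + 0.2379) / 0.0256
  = 10.5106 · 0.4854 / 0.0256
  = 199.29
Adjust for 74% response: 199.29 / 0.74 = 269.31.
Round up → n = 270 per group.

n = 270 per group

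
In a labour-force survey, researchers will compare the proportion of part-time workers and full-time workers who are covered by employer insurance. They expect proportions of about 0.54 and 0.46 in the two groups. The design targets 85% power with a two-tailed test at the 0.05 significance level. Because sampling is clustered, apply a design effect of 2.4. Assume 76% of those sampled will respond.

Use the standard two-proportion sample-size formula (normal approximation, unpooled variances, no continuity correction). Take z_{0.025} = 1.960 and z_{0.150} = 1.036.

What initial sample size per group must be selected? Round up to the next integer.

n = (z_{α/2} + z_β)² · [p₁(1−p₁) + p₂(1−p₂)] / (p₁ − p₂)²
  = (1.960 + 1.036)² · (0.54·0.46 + 0.46·0.54) / (0.08)²
  = (2.996)² · (0.2484 + 0.2484) / 0.0064
  = 8.9760 · 0.4968 / 0.0064
  = 696.76
Design effect: 2.4 × 696.76 = 1672.23.
Adjust for 76% response: 1672.23 / 0.76 = 2200.30.
Round up → n = 2201 per group.

n = 2201 per group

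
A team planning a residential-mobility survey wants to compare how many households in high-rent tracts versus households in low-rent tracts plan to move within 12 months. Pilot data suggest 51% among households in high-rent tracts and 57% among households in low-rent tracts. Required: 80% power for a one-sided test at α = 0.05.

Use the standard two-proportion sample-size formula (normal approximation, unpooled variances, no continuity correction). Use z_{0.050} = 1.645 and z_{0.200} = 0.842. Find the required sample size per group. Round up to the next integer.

n = (z_α + z_β)² · [p₁(1−p₁) + p₂(1−p₂)] / (p₁ − p₂)²
  = (1.645 + 0.842)² · (0.51·0.49 + 0.57·0.43) / (-0.06)²
  = (2.487)² · (0.2499 + 0.2451) / 0.0036
  = 6.1852 · 0.4950 / 0.0036
  = 850.46
Round up → n = 851 per group.

n = 851 per group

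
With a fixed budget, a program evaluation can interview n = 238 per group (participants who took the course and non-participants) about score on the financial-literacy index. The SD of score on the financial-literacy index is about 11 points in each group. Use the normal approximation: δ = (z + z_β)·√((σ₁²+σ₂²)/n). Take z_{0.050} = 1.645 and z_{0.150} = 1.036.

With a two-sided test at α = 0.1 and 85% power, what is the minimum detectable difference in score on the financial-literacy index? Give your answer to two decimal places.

δ = (z_{α/2} + z_β) · √((σ₁²+σ₂²)/n)
  = (1.645 + 1.036) · √(242/238)
  = 2.681 · √1.0168
  = 2.681 · 1.0084
  = 2.7034

Minimum detectable difference ≈ 2.70 points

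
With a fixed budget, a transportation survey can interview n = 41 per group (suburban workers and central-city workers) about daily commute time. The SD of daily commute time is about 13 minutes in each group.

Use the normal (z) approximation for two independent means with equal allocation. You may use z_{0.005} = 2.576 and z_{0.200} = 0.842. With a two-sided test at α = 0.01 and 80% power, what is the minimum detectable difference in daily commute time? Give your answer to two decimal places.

Minimum detectable difference ≈ 9.81 minutes

δ = (z_{α/2} + z_β) · √((σ₁²+σ₂²)/n)
  = (2.576 + 0.842) · √(338/41)
  = 3.418 · √8.2439
  = 3.418 · 2.8712
  = 9.8138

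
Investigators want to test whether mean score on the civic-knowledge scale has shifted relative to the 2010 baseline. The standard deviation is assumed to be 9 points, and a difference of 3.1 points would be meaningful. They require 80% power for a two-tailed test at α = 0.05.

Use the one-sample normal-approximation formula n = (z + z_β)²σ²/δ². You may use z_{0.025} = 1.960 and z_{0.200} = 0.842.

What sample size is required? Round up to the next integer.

n = 67

n = (z_{α/2} + z_β)² · σ² / δ²
  = (1.960 + 0.842)² · 9² / 3.1²
  = 7.8512 · 81 / 9.61
  = 66.18
Round up → n = 67.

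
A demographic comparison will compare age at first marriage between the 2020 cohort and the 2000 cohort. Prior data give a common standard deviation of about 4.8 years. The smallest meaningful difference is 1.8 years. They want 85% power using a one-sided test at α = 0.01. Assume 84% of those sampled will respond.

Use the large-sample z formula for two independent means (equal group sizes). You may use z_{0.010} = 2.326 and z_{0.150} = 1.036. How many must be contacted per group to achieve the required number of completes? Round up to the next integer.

n = (z_α + z_β)² · (σ₁² + σ₂²) / δ²
  = (2.326 + 1.036)² · (2·4.8² = 46.08) / 1.8²
  = 11.3030 · 46.08 / 3.24
  = 160.75
Adjust for 84% response: 160.75 / 0.84 = 191.37.
Round up → n = 192 per group.

n = 192 per group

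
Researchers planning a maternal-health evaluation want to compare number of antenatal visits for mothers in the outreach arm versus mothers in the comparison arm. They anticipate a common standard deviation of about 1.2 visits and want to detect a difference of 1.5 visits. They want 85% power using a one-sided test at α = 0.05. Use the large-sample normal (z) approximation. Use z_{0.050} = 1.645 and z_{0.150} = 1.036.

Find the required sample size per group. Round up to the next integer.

n = 10 per group

n = (z_α + z_β)² · (σ₁² + σ₂²) / δ²
  = (1.645 + 1.036)² · (2·1.2² = 2.88) / 1.5²
  = 7.1878 · 2.88 / 2.25
  = 9.20
Round up → n = 10 per group.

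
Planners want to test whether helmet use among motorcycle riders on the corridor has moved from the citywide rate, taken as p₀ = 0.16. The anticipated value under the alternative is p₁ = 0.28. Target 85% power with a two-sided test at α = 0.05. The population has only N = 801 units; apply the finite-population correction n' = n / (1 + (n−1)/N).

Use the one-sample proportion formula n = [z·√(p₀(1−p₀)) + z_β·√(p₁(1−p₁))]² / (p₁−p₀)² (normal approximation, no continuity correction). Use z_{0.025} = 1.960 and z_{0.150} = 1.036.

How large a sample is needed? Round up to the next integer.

n = 87

n = [z_{α/2}·√(p₀q₀) + z_β·√(p₁q₁)]² / (p₁ − p₀)²
  = [1.960·√(0.16·0.84) + 1.036·√(0.28·0.72)]² / (0.12)²
  = [1.960·0.3666 + 1.036·0.4490]² / 0.0144
  = [1.1837]² / 0.0144
  = 97.30
Finite-population correction (N = 801): 97.30 / (1 + (97.30 − 1)/801) = 86.86.
Round up → n = 87.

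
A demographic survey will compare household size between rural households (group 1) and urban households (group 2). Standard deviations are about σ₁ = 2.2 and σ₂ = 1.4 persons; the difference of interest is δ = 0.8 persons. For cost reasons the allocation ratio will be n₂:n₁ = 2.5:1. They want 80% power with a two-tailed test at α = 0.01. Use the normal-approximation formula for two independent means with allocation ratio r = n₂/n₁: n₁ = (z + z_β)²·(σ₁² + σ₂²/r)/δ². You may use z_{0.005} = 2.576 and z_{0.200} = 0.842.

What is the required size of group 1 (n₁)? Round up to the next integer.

n₁ = (z_{α/2} + z_β)² · (σ₁² + σ₂²/r) / δ²
   = (2.576 + 0.842)² · (2.2² + 1.4²/2.5) / 0.8²
   = 11.6827 · (4.84 + 0.784) / 0.64
   = 11.6827 · 5.624 / 0.64
   = 102.66
Round up → n₁ = 103; n₂ = r·n₁ = 2.5 × 103 = 258.

n₁ = 103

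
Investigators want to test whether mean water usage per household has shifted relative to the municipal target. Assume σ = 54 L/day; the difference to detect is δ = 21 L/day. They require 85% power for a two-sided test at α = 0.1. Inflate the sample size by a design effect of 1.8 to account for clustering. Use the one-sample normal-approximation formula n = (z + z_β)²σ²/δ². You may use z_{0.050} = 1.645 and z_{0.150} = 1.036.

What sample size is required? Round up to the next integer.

n = 86

n = (z_{α/2} + z_β)² · σ² / δ²
  = (1.645 + 1.036)² · 54² / 21²
  = 7.1878 · 2916 / 441
  = 47.53
Design effect: 1.8 × 47.53 = 85.55.
Round up → n = 86.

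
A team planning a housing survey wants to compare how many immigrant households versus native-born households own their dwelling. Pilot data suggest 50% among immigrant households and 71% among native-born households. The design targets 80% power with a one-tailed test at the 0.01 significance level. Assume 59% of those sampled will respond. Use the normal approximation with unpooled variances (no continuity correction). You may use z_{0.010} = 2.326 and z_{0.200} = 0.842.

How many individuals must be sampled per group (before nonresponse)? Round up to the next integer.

n = 176 per group

n = (z_α + z_β)² · [p₁(1−p₁) + p₂(1−p₂)] / (p₁ − p₂)²
  = (2.326 + 0.842)² · (0.50·0.50 + 0.71·0.29) / (-0.21)²
  = (3.168)² · (0.2500 + 0.2059) / 0.0441
  = 10.0362 · 0.4559 / 0.0441
  = 103.75
Adjust for 59% response: 103.75 / 0.59 = 175.85.
Round up → n = 176 per group.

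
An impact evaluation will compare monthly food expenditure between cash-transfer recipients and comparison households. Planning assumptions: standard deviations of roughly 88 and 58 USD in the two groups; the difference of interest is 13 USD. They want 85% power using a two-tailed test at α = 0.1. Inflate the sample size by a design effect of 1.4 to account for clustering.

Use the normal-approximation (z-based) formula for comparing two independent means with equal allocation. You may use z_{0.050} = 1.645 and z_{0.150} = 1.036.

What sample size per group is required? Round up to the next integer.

n = 662 per group

n = (z_{α/2} + z_β)² · (σ₁² + σ₂²) / δ²
  = (1.645 + 1.036)² · (88² + 58² = 11108) / 13²
  = 7.1878 · 11108 / 169
  = 472.44
Design effect: 1.4 × 472.44 = 661.41.
Round up → n = 662 per group.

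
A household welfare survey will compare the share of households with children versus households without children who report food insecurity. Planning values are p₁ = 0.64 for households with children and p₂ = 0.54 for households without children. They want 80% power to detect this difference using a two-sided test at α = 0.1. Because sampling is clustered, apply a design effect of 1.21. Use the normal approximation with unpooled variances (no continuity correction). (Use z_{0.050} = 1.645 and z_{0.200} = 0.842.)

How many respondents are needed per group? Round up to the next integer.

n = 359 per group

n = (z_{α/2} + z_β)² · [p₁(1−p₁) + p₂(1−p₂)] / (p₁ − p₂)²
  = (1.645 + 0.842)² · (0.64·0.36 + 0.54·0.46) / (0.10)²
  = (2.487)² · (0.2304 + 0.2484) / 0.0100
  = 6.1852 · 0.4788 / 0.0100
  = 296.15
Design effect: 1.21 × 296.15 = 358.34.
Round up → n = 359 per group.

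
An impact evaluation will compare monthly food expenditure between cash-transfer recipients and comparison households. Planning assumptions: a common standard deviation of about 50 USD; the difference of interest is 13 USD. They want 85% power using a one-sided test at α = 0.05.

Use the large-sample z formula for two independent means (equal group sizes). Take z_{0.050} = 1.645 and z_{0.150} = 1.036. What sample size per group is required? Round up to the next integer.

n = 213 per group

n = (z_α + z_β)² · (σ₁² + σ₂²) / δ²
  = (1.645 + 1.036)² · (2·50² = 5000) / 13²
  = 7.1878 · 5000 / 169
  = 212.66
Round up → n = 213 per group.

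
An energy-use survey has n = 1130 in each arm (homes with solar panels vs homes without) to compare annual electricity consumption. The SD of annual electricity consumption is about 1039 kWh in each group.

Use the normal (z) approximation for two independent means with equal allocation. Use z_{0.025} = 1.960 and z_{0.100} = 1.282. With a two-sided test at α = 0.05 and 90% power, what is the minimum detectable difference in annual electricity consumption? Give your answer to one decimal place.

Minimum detectable difference ≈ 141.7 kWh

δ = (z_{α/2} + z_β) · √((σ₁²+σ₂²)/n)
  = (1.960 + 1.282) · √(2159042/1130)
  = 3.242 · √1910.7
  = 3.242 · 43.7111
  = 141.7113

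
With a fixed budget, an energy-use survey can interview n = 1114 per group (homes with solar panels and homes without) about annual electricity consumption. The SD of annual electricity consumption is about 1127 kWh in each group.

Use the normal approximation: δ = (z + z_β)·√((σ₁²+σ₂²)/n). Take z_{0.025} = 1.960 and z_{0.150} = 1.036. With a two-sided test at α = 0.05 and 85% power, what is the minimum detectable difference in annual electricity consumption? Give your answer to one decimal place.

δ = (z_{α/2} + z_β) · √((σ₁²+σ₂²)/n)
  = (1.960 + 1.036) · √(2540258/1114)
  = 2.996 · √2280.3
  = 2.996 · 47.7525
  = 143.0666

Minimum detectable difference ≈ 143.1 kWh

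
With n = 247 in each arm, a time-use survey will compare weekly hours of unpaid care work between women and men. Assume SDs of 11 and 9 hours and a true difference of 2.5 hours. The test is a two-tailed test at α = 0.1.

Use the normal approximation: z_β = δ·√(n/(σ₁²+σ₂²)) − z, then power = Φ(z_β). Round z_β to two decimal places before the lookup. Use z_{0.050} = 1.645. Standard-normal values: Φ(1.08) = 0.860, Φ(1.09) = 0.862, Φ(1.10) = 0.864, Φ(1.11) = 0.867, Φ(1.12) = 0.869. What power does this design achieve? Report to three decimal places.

z_β = δ·√(n/(σ₁²+σ₂²)) − z_{α/2}
    = 2.5 · √(247/202) − 1.645
    = 2.5 · 1.10579 − 1.645
    = 2.7645 − 1.645 = 1.1195 → 1.12
Power = Φ(1.12) = 0.869.

Power ≈ 0.869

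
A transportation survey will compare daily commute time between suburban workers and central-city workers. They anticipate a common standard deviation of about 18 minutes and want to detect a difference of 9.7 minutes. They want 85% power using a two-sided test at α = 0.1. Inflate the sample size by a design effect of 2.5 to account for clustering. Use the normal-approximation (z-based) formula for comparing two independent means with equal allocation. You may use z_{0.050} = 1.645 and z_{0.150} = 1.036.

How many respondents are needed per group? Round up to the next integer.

n = (z_{α/2} + z_β)² · (σ₁² + σ₂²) / δ²
  = (1.645 + 1.036)² · (2·18² = 648) / 9.7²
  = 7.1878 · 648 / 94.09
  = 49.50
Design effect: 2.5 × 49.50 = 123.76.
Round up → n = 124 per group.

n = 124 per group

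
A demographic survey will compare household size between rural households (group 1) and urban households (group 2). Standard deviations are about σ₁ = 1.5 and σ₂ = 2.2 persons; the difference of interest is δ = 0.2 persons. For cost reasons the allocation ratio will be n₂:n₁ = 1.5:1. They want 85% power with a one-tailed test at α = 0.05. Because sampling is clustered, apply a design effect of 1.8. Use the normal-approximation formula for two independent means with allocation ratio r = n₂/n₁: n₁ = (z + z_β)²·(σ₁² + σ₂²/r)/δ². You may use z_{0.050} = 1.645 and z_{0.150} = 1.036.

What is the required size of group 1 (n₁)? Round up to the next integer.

n₁ = (z_α + z_β)² · (σ₁² + σ₂²/r) / δ²
   = (1.645 + 1.036)² · (1.5² + 2.2²/1.5) / 0.2²
   = 7.1878 · (2.25 + 3.2267) / 0.04
   = 7.1878 · 5.4767 / 0.04
   = 984.12
Design effect: 1.8 × 984.12 = 1771.42.
Round up → n₁ = 1772; n₂ = r·n₁ = 1.5 × 1772 = 2658.

n₁ = 1772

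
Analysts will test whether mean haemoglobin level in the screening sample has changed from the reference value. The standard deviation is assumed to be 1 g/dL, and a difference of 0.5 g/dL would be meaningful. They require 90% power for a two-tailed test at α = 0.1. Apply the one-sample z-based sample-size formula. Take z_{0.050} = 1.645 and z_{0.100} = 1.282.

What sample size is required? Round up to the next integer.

n = (z_{α/2} + z_β)² · σ² / δ²
  = (1.645 + 1.282)² · 1² / 0.5²
  = 8.5673 · 1 / 0.25
  = 34.27
Round up → n = 35.

n = 35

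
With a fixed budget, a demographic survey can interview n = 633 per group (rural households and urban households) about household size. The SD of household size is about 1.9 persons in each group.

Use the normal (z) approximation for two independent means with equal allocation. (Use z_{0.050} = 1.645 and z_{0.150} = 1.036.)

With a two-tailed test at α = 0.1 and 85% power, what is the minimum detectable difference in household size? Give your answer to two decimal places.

δ = (z_{α/2} + z_β) · √((σ₁²+σ₂²)/n)
  = (1.645 + 1.036) · √(7.22/633)
  = 2.681 · √0.01141
  = 2.681 · 0.1068
  = 0.2863

Minimum detectable difference ≈ 0.29 persons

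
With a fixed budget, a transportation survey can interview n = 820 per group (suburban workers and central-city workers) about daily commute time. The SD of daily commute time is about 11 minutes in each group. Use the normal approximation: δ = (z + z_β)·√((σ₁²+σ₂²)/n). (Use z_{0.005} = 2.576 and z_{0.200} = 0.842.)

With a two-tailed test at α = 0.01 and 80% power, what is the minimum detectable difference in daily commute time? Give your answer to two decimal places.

Minimum detectable difference ≈ 1.86 minutes

δ = (z_{α/2} + z_β) · √((σ₁²+σ₂²)/n)
  = (2.576 + 0.842) · √(242/820)
  = 3.418 · √0.29512
  = 3.418 · 0.5433
  = 1.8568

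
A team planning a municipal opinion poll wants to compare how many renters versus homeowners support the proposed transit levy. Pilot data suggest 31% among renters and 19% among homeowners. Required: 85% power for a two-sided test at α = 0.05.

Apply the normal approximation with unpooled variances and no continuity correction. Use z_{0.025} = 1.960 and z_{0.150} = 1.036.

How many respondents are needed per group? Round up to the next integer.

n = 230 per group

n = (z_{α/2} + z_β)² · [p₁(1−p₁) + p₂(1−p₂)] / (p₁ − p₂)²
  = (1.960 + 1.036)² · (0.31·0.69 + 0.19·0.81) / (0.12)²
  = (2.996)² · (0.2139 + 0.1539) / 0.0144
  = 8.9760 · 0.3678 / 0.0144
  = 229.26
Round up → n = 230 per group.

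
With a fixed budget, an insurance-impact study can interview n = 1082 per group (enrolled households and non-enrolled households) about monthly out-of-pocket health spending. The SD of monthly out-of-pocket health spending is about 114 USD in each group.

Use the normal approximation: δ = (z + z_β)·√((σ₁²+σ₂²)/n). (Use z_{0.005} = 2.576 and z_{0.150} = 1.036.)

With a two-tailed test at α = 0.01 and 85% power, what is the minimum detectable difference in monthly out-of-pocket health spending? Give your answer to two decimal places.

δ = (z_{α/2} + z_β) · √((σ₁²+σ₂²)/n)
  = (2.576 + 1.036) · √(25992/1082)
  = 3.612 · √24.0222
  = 3.612 · 4.9012
  = 17.7033

Minimum detectable difference ≈ 17.70 USD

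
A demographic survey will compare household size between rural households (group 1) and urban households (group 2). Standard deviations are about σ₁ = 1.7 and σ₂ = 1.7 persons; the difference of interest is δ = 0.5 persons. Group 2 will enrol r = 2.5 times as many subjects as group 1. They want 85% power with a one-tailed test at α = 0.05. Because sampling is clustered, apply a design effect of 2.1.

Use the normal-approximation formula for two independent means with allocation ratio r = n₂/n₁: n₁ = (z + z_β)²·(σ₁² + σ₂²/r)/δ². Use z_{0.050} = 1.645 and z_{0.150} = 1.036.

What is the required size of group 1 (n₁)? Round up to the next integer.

n₁ = (z_α + z_β)² · (σ₁² + σ₂²/r) / δ²
   = (1.645 + 1.036)² · (1.7² + 1.7²/2.5) / 0.5²
   = 7.1878 · (2.89 + 1.156) / 0.25
   = 7.1878 · 4.046 / 0.25
   = 116.33
Design effect: 2.1 × 116.33 = 244.29.
Round up → n₁ = 245; n₂ = r·n₁ = 2.5 × 245 = 613.

n₁ = 245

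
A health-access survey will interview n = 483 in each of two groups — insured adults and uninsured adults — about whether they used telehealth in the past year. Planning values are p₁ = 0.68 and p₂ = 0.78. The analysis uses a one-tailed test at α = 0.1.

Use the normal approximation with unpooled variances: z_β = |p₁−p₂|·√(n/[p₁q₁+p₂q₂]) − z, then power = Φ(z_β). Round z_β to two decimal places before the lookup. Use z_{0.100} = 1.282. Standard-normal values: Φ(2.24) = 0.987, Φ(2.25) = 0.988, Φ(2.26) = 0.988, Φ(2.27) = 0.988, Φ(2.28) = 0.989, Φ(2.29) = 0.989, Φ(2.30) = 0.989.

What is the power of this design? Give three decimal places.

Power ≈ 0.987

z_β = |p₁−p₂|·√(n/[p₁q₁+p₂q₂]) − z_α
    = 0.10 · √(483/0.3892) − 1.282
    = 0.10 · 35.2279 − 1.282
    = 3.5228 − 1.282 = 2.2408 → 2.24
Power = Φ(2.24) = 0.987.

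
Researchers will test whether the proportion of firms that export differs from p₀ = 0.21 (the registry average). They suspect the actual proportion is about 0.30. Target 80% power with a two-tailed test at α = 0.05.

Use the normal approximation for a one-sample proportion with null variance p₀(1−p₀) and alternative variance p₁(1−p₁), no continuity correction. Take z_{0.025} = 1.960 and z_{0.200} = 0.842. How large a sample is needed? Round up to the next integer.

n = [z_{α/2}·√(p₀q₀) + z_β·√(p₁q₁)]² / (p₁ − p₀)²
  = [1.960·√(0.21·0.79) + 0.842·√(0.30·0.70)]² / (0.09)²
  = [1.960·0.4073 + 0.842·0.4583]² / 0.0081
  = [1.1842]² / 0.0081
  = 173.12
Round up → n = 174.

n = 174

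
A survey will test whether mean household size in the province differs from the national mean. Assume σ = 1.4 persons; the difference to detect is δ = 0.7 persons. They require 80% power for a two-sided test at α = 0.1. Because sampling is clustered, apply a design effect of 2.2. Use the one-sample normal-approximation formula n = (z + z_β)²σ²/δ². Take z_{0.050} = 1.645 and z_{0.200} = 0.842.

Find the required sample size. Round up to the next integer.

n = (z_{α/2} + z_β)² · σ² / δ²
  = (1.645 + 0.842)² · 1.4² / 0.7²
  = 6.1852 · 1.96 / 0.49
  = 24.74
Design effect: 2.2 × 24.74 = 54.43.
Round up → n = 55.

n = 55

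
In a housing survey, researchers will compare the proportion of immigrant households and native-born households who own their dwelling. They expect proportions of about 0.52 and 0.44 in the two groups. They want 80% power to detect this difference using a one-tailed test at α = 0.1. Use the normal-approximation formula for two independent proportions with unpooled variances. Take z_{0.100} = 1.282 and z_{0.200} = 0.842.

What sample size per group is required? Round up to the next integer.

n = 350 per group

n = (z_α + z_β)² · [p₁(1−p₁) + p₂(1−p₂)] / (p₁ − p₂)²
  = (1.282 + 0.842)² · (0.52·0.48 + 0.44·0.56) / (0.08)²
  = (2.124)² · (0.2496 + 0.2464) / 0.0064
  = 4.5114 · 0.4960 / 0.0064
  = 349.63
Round up → n = 350 per group.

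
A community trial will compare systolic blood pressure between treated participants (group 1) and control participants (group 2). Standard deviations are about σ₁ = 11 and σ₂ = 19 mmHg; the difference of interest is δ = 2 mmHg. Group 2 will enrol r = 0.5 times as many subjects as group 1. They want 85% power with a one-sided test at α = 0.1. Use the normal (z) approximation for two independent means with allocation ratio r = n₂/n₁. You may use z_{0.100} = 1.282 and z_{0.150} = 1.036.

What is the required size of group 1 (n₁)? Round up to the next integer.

n₁ = 1133

n₁ = (z_α + z_β)² · (σ₁² + σ₂²/r) / δ²
   = (1.282 + 1.036)² · (11² + 19²/0.5) / 2²
   = 5.3731 · (121 + 722) / 4
   = 5.3731 · 843 / 4
   = 1132.39
Round up → n₁ = 1133; n₂ = r·n₁ = 0.5 × 1133 = 567.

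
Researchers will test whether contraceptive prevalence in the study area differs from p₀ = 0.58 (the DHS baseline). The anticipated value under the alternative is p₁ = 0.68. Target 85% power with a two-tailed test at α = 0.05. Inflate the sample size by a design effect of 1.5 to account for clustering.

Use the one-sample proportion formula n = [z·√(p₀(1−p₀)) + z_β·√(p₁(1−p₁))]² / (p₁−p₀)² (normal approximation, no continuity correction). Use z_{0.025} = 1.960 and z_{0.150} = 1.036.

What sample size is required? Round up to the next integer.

n = 316

n = [z_{α/2}·√(p₀q₀) + z_β·√(p₁q₁)]² / (p₁ − p₀)²
  = [1.960·√(0.58·0.42) + 1.036·√(0.68·0.32)]² / (0.10)²
  = [1.960·0.4936 + 1.036·0.4665]² / 0.0100
  = [1.4506]² / 0.0100
  = 210.44
Design effect: 1.5 × 210.44 = 315.66.
Round up → n = 316.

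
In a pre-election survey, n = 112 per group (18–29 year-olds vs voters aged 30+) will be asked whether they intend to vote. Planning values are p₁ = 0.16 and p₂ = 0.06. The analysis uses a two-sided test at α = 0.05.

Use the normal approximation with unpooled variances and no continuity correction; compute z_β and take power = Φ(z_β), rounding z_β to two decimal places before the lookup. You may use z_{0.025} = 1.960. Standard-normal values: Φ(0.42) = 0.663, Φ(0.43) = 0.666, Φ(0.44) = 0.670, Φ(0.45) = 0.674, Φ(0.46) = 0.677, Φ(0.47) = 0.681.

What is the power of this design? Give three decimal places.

Power ≈ 0.677

z_β = |p₁−p₂|·√(n/[p₁q₁+p₂q₂]) − z_{α/2}
    = 0.10 · √(112/0.1908) − 1.960
    = 0.10 · 24.2281 − 1.960
    = 2.4228 − 1.960 = 0.4628 → 0.46
Power = Φ(0.46) = 0.677.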